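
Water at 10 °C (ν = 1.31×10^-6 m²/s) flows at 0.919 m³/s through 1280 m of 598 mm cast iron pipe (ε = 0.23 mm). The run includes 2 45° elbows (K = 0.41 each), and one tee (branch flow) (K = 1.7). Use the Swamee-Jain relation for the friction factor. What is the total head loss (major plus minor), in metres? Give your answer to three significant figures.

H_L ≈ 20.4 m

V = 4Q/(πD²) = 3.272 m/s; V²/2g = 0.5457 m
Re = 1.49×10^6, ε/D = 3.85×10^-4 → f = 0.01626 (Swamee-Jain)
Major: h_f = f(L/D)·V²/2g = 0.01626·2140·0.5457 = 18.99 m
Minor: ΣK = 2.52; h_m = ΣK·V²/2g = 1.375 m
Total H_L = 18.99 + 1.375 = 20.37 m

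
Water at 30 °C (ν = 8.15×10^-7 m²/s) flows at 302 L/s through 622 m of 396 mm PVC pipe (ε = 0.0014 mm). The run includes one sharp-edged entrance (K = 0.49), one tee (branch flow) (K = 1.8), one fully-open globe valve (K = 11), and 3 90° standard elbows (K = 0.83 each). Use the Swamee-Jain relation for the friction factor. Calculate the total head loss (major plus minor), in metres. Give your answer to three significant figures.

V = 4Q/(πD²) = 2.452 m/s; V²/2g = 0.3064 m
Re = 1.19×10^6, ε/D = 3.54×10^-6 → f = 0.01137 (Swamee-Jain)
Major: h_f = f(L/D)·V²/2g = 0.01137·1571·0.3064 = 5.474 m
Minor: ΣK = 15.8; h_m = ΣK·V²/2g = 4.836 m
Total H_L = 5.474 + 4.836 = 10.31 m

H_L ≈ 10.3 m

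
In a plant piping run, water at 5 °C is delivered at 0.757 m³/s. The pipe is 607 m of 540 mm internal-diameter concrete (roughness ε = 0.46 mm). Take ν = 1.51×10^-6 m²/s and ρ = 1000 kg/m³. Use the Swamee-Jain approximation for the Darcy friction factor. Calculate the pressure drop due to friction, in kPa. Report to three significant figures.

Δp ≈ 118 kPa

V = 4Q/(πD²) = 4·0.757/(π·0.540²) = 3.305 m/s
Re = VD/ν = 3.305·0.540/1.51×10^-6 = 1.18×10^6 → turbulent
ε/D = 0.46/540 = 8.52×10^-4
Swamee-Jain: f = 0.01927
h_f = f(L/D)V²/(2g) = 0.01927·(607/0.540)·3.305²/(2·9.81) = 12.06 m
Δp = ρg·h_f = 1000·9.81·12.06 = 118.3 kPa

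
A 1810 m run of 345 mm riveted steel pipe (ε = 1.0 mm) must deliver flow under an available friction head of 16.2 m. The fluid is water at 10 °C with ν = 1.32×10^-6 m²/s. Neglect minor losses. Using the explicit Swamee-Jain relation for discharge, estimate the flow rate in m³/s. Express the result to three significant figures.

Swamee-Jain (Type II): Q = -0.965·√(gD⁵h_f/L)·ln[ε/(3.7D) + √(3.17ν²L/(gD³h_f))]
√(gD⁵h_f/L) = √(9.81·0.345⁵·16.2/1810) = 0.02072
ε/(3.7D) = 7.83×10^-4; √(3.17ν²L/(gD³h_f)) = 3.91×10^-5
Q = -0.965·0.02072·ln(8.225×10^-4) = 0.1420 m³/s
Check: V = 1.52 m/s, Re = 3.97×10^5, f = 0.02639, h_f = 16.3 m ≈ 16.2 m ✓

Q ≈ 0.142 m³/s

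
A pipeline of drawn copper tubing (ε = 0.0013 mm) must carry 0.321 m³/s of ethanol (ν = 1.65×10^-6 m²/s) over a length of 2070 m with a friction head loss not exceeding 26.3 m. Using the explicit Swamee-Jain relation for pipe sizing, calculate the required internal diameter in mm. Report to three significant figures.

Swamee-Jain (Type III): D = 0.66·[ε^1.25·(LQ²/(gh_f))^4.75 + ν·Q^9.4·(L/(gh_f))^5.2]^0.04
LQ²/(gh_f) = 0.8267; L/(gh_f) = 8.023
Term 1 = ε^1.25·(…)^4.75 = 1.78×10^-8; Term 2 = ν·Q^9.4·(…)^5.2 = 1.91×10^-6
D = 0.66·(1.78×10^-8 + 1.91×10^-6)^0.04 = 0.3899 m = 390 mm
Check: V = 2.69 m/s, Re = 6.35×10^5, f = 0.01261, h_f = 24.7 m ≈ 26.3 m ✓

D ≈ 390 mm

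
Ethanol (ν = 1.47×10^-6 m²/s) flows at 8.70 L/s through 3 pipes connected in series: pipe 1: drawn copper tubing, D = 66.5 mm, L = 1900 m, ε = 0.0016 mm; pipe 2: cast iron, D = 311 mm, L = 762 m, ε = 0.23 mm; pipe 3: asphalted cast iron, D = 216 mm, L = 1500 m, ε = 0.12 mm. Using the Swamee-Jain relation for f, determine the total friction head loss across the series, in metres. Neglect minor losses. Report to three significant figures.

Pipe 1: V = 2.505 m/s, Re = 1.13×10^5, ε/D = 2.41×10^-5, f = 0.01756, h_1 = f(L/D)V²/2g = 160.5 m
Pipe 2: V = 0.1145 m/s, Re = 2.42×10^4, ε/D = 7.40×10^-4, f = 0.02652, h_2 = f(L/D)V²/2g = 0.04343 m
Pipe 3: V = 0.2374 m/s, Re = 3.49×10^4, ε/D = 5.56×10^-4, f = 0.02428, h_3 = f(L/D)V²/2g = 0.4845 m
Series → Q common, losses add: H = Σh = 161.0 m

H ≈ 161 m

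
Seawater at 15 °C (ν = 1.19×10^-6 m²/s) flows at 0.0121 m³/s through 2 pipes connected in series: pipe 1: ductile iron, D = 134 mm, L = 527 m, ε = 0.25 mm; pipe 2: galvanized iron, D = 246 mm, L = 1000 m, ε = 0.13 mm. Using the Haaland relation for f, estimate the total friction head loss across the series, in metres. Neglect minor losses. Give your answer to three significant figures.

H ≈ 3.94 m

Pipe 1: V = 0.8580 m/s, Re = 9.66×10^4, ε/D = 0.00187, f = 0.02467, h_1 = f(L/D)V²/2g = 3.640 m
Pipe 2: V = 0.2546 m/s, Re = 5.26×10^4, ε/D = 5.28×10^-4, f = 0.02215, h_2 = f(L/D)V²/2g = 0.2975 m
Series → Q common, losses add: H = Σh = 3.937 m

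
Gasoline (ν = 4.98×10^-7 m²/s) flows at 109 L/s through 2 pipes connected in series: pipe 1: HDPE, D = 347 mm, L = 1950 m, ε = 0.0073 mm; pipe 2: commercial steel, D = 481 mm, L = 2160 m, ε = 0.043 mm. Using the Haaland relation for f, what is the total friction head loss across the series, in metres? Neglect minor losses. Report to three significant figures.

Pipe 1: V = 1.153 m/s, Re = 8.03×10^5, ε/D = 2.10×10^-5, f = 0.01237, h_1 = f(L/D)V²/2g = 4.706 m
Pipe 2: V = 0.5999 m/s, Re = 5.79×10^5, ε/D = 8.94×10^-5, f = 0.01390, h_2 = f(L/D)V²/2g = 1.145 m
Series → Q common, losses add: H = Σh = 5.850 m

H ≈ 5.85 m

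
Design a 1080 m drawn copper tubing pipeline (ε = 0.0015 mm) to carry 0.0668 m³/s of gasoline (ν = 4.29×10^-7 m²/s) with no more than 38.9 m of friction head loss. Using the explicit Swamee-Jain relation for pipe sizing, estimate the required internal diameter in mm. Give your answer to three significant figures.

Swamee-Jain (Type III): D = 0.66·[ε^1.25·(LQ²/(gh_f))^4.75 + ν·Q^9.4·(L/(gh_f))^5.2]^0.04
LQ²/(gh_f) = 0.01263; L/(gh_f) = 2.830
Term 1 = ε^1.25·(…)^4.75 = 5.03×10^-17; Term 2 = ν·Q^9.4·(…)^5.2 = 8.60×10^-16
D = 0.66·(5.03×10^-17 + 8.60×10^-16)^0.04 = 0.1652 m = 165 mm
Check: V = 3.12 m/s, Re = 1.20×10^6, f = 0.01151, h_f = 37.3 m ≈ 38.9 m ✓

D ≈ 165 mm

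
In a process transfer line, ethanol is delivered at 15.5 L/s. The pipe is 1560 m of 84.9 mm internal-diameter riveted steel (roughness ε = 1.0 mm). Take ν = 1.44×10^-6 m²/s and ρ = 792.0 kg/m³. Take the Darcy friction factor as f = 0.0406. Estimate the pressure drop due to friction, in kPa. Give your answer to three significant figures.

V = 4Q/(πD²) = 4·0.0155/(π·0.0849²) = 2.738 m/s
h_f = f(L/D)V²/(2g) = 0.04060·(1560/0.0849)·2.738²/(2·9.81) = 285.0 m
Δp = ρg·h_f = 792.0·9.81·285.0 = 2215 kPa

Δp ≈ 2210 kPa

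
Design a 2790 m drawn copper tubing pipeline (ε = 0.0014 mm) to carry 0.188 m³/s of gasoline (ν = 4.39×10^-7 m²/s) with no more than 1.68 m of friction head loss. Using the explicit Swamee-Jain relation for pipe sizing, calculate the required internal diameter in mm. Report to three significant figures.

Swamee-Jain (Type III): D = 0.66·[ε^1.25·(LQ²/(gh_f))^4.75 + ν·Q^9.4·(L/(gh_f))^5.2]^0.04
LQ²/(gh_f) = 5.983; L/(gh_f) = 169.3
Term 1 = ε^1.25·(…)^4.75 = 2.36×10^-4; Term 2 = ν·Q^9.4·(…)^5.2 = 0.0256
D = 0.66·(2.36×10^-4 + 0.0256)^0.04 = 0.5702 m = 570 mm
Check: V = 0.736 m/s, Re = 9.56×10^5, f = 0.01176, h_f = 1.59 m ≈ 1.68 m ✓

D ≈ 570 mm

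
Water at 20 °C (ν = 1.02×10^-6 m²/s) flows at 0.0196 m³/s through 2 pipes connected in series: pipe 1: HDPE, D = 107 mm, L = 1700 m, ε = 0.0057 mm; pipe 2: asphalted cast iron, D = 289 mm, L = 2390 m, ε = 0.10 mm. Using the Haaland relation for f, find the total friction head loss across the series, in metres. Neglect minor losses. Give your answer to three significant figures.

H ≈ 60.4 m

Pipe 1: V = 2.180 m/s, Re = 2.29×10^5, ε/D = 5.33×10^-5, f = 0.01549, h_1 = f(L/D)V²/2g = 59.60 m
Pipe 2: V = 0.2988 m/s, Re = 8.47×10^4, ε/D = 3.46×10^-4, f = 0.01990, h_2 = f(L/D)V²/2g = 0.7487 m
Series → Q common, losses add: H = Σh = 60.35 m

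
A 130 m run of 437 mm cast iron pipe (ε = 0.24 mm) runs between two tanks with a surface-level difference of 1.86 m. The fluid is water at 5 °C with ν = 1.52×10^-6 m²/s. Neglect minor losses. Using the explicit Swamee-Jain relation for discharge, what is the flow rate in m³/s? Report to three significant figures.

Swamee-Jain (Type II): Q = -0.965·√(gD⁵h_f/L)·ln[ε/(3.7D) + √(3.17ν²L/(gD³h_f))]
√(gD⁵h_f/L) = √(9.81·0.437⁵·1.86/130) = 0.04730
ε/(3.7D) = 1.48×10^-4; √(3.17ν²L/(gD³h_f)) = 2.50×10^-5
Q = -0.965·0.04730·ln(1.734×10^-4) = 0.3952 m³/s
Check: V = 2.64 m/s, Re = 7.58×10^5, f = 0.01778, h_f = 1.87 m ≈ 1.86 m ✓

Q ≈ 0.395 m³/s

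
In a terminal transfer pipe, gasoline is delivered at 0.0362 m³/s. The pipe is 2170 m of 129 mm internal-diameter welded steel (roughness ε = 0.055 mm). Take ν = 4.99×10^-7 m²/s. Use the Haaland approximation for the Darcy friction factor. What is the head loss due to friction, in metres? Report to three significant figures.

h_f ≈ 111 m

V = 4Q/(πD²) = 4·0.0362/(π·0.129²) = 2.770 m/s
Re = VD/ν = 2.770·0.129/4.99×10^-7 = 7.16×10^5 → turbulent
ε/D = 0.055/129 = 4.26×10^-4
Haaland: f = 0.01683
h_f = f(L/D)V²/(2g) = 0.01683·(2170/0.129)·2.770²/(2·9.81) = 110.7 m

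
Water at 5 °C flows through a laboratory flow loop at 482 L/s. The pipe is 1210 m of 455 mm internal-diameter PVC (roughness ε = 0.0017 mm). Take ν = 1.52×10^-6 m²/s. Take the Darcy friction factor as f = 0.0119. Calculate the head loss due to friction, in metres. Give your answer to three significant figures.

h_f ≈ 14.2 m

V = 4Q/(πD²) = 4·0.482/(π·0.455²) = 2.964 m/s
h_f = f(L/D)V²/(2g) = 0.01190·(1210/0.455)·2.964²/(2·9.81) = 14.17 m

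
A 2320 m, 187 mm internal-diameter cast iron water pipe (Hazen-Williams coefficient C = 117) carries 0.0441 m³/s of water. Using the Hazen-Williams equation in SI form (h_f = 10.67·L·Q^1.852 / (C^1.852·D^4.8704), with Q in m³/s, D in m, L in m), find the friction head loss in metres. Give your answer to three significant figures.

h_f ≈ 39.7 m

h_f = 10.67·2320·0.0441^1.852 / (117^1.852·0.187^4.8704) = 39.75 m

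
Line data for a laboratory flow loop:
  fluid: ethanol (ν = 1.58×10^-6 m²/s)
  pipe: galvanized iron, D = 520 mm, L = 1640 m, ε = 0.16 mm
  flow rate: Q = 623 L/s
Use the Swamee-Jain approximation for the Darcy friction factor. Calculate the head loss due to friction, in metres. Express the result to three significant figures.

V = 4Q/(πD²) = 4·0.623/(π·0.520²) = 2.934 m/s
Re = VD/ν = 2.934·0.520/1.58×10^-6 = 9.65×10^5 → turbulent
ε/D = 0.16/520 = 3.08×10^-4
Swamee-Jain: f = 0.01585
h_f = f(L/D)V²/(2g) = 0.01585·(1640/0.520)·2.934²/(2·9.81) = 21.92 m

h_f ≈ 21.9 m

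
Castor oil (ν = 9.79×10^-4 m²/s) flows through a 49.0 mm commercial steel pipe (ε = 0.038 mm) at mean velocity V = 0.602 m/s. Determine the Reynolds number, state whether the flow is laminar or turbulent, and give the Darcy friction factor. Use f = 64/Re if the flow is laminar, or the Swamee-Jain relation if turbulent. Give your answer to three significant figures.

Re = VD/ν = 0.6020·0.0490/9.79×10^-4 = 30.1
Re < 2300 → laminar → f = 64/Re = 2.124

Re ≈ 30.1; laminar; f = 64/Re ≈ 2.12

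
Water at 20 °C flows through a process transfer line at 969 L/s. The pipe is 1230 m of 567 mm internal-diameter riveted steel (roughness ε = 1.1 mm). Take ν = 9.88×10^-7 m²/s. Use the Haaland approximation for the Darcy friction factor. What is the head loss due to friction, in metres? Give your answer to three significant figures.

V = 4Q/(πD²) = 4·0.969/(π·0.567²) = 3.838 m/s
Re = VD/ν = 3.838·0.567/9.88×10^-7 = 2.20×10^6 → turbulent
ε/D = 1.1/567 = 0.00194
Haaland: f = 0.02335
h_f = f(L/D)V²/(2g) = 0.02335·(1230/0.567)·3.838²/(2·9.81) = 38.03 m

h_f ≈ 38.0 m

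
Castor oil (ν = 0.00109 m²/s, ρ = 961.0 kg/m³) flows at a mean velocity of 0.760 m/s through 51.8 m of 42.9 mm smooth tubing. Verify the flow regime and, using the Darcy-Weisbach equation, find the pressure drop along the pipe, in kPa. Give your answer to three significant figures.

Δp ≈ 717 kPa

Re = VD/ν = 0.760·0.04290/0.00109 = 29.9 → laminar (Re < 2300)
f = 64/Re = 2.140
h_f = f(L/D)V²/(2g) = 2.140·(51.8/0.04290)·0.760²/(2·9.81) = 76.06 m
Δp = ρg·h_f = 961.0·9.81·76.06 = 717.0 kPa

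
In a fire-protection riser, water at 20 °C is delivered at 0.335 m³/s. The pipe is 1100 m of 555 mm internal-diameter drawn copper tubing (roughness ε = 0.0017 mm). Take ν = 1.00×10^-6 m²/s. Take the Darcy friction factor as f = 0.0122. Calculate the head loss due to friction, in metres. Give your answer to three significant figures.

V = 4Q/(πD²) = 4·0.335/(π·0.555²) = 1.385 m/s
h_f = f(L/D)V²/(2g) = 0.01220·(1100/0.555)·1.385²/(2·9.81) = 2.363 m

h_f ≈ 2.36 m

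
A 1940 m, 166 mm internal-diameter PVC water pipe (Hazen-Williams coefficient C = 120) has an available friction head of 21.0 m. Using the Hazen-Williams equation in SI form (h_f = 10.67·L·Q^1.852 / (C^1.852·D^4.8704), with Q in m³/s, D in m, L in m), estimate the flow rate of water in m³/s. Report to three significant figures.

Rearranging: Q = [h_f·C^1.852·D^4.8704 / (10.67·L)]^(1/1.852)
Q = [21.0·120^1.852·0.166^4.8704 / (10.67·1940)]^0.540 = 0.02581 m³/s

Q ≈ 0.0258 m³/s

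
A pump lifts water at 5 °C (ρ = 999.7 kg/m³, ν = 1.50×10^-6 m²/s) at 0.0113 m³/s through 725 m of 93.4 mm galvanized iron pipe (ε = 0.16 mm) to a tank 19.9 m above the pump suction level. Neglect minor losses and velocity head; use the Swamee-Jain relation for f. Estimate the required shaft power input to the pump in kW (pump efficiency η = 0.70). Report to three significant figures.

P_shaft ≈ 7.33 kW

V = 4Q/(πD²) = 1.649 m/s; Re = 1.03×10^5; ε/D = 0.00171; f = 0.02451
h_f = f(L/D)V²/2g = 26.38 m
Total head H = z + h_f = 19.9 + 26.38 = 46.28 m
P_hyd = ρgQH = 999.7·9.81·0.0113·46.28 = 5.129 kW
P_shaft = P_hyd/η = 5.129/0.70 = 7.326 kW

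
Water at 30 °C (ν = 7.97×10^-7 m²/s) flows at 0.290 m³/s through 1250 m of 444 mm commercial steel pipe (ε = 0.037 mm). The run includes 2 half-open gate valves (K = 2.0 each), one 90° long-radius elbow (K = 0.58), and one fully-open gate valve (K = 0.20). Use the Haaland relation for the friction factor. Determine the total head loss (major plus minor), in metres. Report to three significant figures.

H_L ≈ 7.41 m

V = 4Q/(πD²) = 1.873 m/s; V²/2g = 0.1788 m
Re = 1.04×10^6, ε/D = 8.33×10^-5 → f = 0.01302 (Haaland)
Major: h_f = f(L/D)·V²/2g = 0.01302·2815·0.1788 = 6.557 m
Minor: ΣK = 4.78; h_m = ΣK·V²/2g = 0.8547 m
Total H_L = 6.557 + 0.8547 = 7.411 m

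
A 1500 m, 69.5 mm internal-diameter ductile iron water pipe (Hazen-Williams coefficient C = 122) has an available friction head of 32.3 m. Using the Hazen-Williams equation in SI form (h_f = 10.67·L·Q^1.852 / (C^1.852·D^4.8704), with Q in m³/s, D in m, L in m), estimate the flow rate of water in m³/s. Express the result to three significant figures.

Q ≈ 0.00385 m³/s

Rearranging: Q = [h_f·C^1.852·D^4.8704 / (10.67·L)]^(1/1.852)
Q = [32.3·122^1.852·0.0695^4.8704 / (10.67·1500)]^0.540 = 0.003853 m³/s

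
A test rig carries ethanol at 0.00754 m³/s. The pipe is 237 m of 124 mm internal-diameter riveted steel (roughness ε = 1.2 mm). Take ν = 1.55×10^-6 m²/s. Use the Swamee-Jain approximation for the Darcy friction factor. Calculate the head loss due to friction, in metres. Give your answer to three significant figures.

h_f ≈ 1.48 m

V = 4Q/(πD²) = 4·0.00754/(π·0.124²) = 0.6244 m/s
Re = VD/ν = 0.6244·0.124/1.55×10^-6 = 4.99×10^4 → turbulent
ε/D = 1.2/124 = 0.00968
Swamee-Jain: f = 0.03907
h_f = f(L/D)V²/(2g) = 0.03907·(237/0.124)·0.6244²/(2·9.81) = 1.484 m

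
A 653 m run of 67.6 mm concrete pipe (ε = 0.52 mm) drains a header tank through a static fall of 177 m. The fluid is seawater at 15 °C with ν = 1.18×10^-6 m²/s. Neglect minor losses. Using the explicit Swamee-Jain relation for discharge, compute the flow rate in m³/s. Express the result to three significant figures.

Q ≈ 0.0115 m³/s

Swamee-Jain (Type II): Q = -0.965·√(gD⁵h_f/L)·ln[ε/(3.7D) + √(3.17ν²L/(gD³h_f))]
√(gD⁵h_f/L) = √(9.81·0.0676⁵·177/653) = 0.001937
ε/(3.7D) = 0.00208; √(3.17ν²L/(gD³h_f)) = 7.33×10^-5
Q = -0.965·0.001937·ln(0.002152) = 0.01148 m³/s
Check: V = 3.20 m/s, Re = 1.83×10^5, f = 0.03531, h_f = 178 m ≈ 177 m ✓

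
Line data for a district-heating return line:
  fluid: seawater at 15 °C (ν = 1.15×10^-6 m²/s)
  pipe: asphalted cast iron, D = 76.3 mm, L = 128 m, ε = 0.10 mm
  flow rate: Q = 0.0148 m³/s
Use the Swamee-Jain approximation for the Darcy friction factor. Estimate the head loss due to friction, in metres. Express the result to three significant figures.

h_f ≈ 19.9 m

V = 4Q/(πD²) = 4·0.0148/(π·0.0763²) = 3.237 m/s
Re = VD/ν = 3.237·0.0763/1.15×10^-6 = 2.15×10^5 → turbulent
ε/D = 0.10/76.3 = 0.00131
Swamee-Jain: f = 0.02226
h_f = f(L/D)V²/(2g) = 0.02226·(128/0.0763)·3.237²/(2·9.81) = 19.94 m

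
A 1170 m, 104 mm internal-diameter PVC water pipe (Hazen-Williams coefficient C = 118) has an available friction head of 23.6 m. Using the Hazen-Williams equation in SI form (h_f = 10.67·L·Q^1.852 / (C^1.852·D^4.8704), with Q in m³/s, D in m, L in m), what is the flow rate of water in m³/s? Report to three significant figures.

Rearranging: Q = [h_f·C^1.852·D^4.8704 / (10.67·L)]^(1/1.852)
Q = [23.6·118^1.852·0.104^4.8704 / (10.67·1170)]^0.540 = 0.01038 m³/s

Q ≈ 0.0104 m³/s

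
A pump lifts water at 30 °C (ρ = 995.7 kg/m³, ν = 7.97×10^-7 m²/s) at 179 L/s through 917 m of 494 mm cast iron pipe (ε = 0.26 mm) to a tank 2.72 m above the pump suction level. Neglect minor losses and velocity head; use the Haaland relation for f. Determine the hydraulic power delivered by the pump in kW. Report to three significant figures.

P_hyd ≈ 7.30 kW

V = 4Q/(πD²) = 0.9339 m/s; Re = 5.79×10^5; ε/D = 5.26×10^-4; f = 0.01764
h_f = f(L/D)V²/2g = 1.456 m
Total head H = z + h_f = 2.72 + 1.456 = 4.176 m
P_hyd = ρgQH = 995.7·9.81·0.179·4.176 = 7.301 kW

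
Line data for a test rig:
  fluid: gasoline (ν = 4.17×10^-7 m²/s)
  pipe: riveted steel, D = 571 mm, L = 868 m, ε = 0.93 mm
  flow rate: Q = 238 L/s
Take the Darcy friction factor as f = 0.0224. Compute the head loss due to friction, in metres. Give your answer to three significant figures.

h_f ≈ 1.50 m

V = 4Q/(πD²) = 4·0.238/(π·0.571²) = 0.9294 m/s
h_f = f(L/D)V²/(2g) = 0.02240·(868/0.571)·0.9294²/(2·9.81) = 1.499 m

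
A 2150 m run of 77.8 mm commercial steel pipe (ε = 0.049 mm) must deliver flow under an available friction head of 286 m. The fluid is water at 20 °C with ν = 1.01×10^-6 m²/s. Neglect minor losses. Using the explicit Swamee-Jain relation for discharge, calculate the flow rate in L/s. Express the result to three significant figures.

Q ≈ 15.5 L/s

Swamee-Jain (Type II): Q = -0.965·√(gD⁵h_f/L)·ln[ε/(3.7D) + √(3.17ν²L/(gD³h_f))]
√(gD⁵h_f/L) = √(9.81·0.0778⁵·286/2150) = 0.001929
ε/(3.7D) = 1.70×10^-4; √(3.17ν²L/(gD³h_f)) = 7.25×10^-5
Q = -0.965·0.001929·ln(2.428×10^-4) = 0.01549 m³/s
Check: V = 3.26 m/s, Re = 2.51×10^5, f = 0.01926, h_f = 288 m ≈ 286 m ✓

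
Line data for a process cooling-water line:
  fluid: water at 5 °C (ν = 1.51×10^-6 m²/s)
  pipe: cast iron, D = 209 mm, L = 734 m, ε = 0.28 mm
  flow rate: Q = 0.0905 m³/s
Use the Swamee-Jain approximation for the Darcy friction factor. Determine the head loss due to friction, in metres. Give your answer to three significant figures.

h_f ≈ 27.3 m

V = 4Q/(πD²) = 4·0.0905/(π·0.209²) = 2.638 m/s
Re = VD/ν = 2.638·0.209/1.51×10^-6 = 3.65×10^5 → turbulent
ε/D = 0.28/209 = 0.00134
Swamee-Jain: f = 0.02191
h_f = f(L/D)V²/(2g) = 0.02191·(734/0.209)·2.638²/(2·9.81) = 27.29 m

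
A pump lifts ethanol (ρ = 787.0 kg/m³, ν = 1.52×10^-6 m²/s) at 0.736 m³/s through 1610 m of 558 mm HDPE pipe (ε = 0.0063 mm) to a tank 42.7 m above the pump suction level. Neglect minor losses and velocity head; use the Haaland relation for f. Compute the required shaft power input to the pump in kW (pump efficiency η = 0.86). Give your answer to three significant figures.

V = 4Q/(πD²) = 3.010 m/s; Re = 1.10×10^6; ε/D = 1.13×10^-5; f = 0.01161
h_f = f(L/D)V²/2g = 15.47 m
Total head H = z + h_f = 42.7 + 15.47 = 58.17 m
P_hyd = ρgQH = 787.0·9.81·0.736·58.17 = 330.5 kW
P_shaft = P_hyd/η = 330.5/0.86 = 384.4 kW

P_shaft ≈ 384 kW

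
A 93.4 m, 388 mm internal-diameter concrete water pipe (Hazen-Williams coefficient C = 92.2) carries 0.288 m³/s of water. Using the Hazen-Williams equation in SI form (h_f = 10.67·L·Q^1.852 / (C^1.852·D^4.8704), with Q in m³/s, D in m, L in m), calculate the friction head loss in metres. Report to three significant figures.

h_f = 10.67·93.4·0.288^1.852 / (92.2^1.852·0.388^4.8704) = 2.297 m

h_f ≈ 2.30 m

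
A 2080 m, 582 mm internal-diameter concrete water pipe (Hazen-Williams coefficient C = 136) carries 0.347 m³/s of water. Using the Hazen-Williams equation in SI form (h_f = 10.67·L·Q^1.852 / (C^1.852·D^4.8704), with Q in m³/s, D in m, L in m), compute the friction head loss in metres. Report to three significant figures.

h_f ≈ 4.88 m

h_f = 10.67·2080·0.347^1.852 / (136^1.852·0.582^4.8704) = 4.881 m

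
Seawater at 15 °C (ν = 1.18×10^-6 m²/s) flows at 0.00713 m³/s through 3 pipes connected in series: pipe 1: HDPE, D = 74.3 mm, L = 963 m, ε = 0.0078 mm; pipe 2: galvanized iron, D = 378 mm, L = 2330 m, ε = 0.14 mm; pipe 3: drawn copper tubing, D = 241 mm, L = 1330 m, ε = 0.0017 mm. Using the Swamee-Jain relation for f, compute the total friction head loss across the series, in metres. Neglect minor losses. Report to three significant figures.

H ≈ 33.0 m

Pipe 1: V = 1.644 m/s, Re = 1.04×10^5, ε/D = 1.05×10^-4, f = 0.01836, h_1 = f(L/D)V²/2g = 32.80 m
Pipe 2: V = 0.06354 m/s, Re = 2.04×10^4, ε/D = 3.70×10^-4, f = 0.02661, h_2 = f(L/D)V²/2g = 0.03375 m
Pipe 3: V = 0.1563 m/s, Re = 3.19×10^4, ε/D = 7.05×10^-6, f = 0.02305, h_3 = f(L/D)V²/2g = 0.1584 m
Series → Q common, losses add: H = Σh = 33.00 m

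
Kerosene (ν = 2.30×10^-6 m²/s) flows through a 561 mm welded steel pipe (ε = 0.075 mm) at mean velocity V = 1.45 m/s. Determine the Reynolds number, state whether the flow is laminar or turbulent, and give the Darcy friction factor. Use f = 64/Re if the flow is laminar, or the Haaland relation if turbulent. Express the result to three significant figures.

Re = VD/ν = 1.450·0.561/2.30×10^-6 = 3.54×10^5
Re > 4000 → turbulent; ε/D = 1.34×10^-4
Haaland: f = 0.01521

Re ≈ 3.54×10^5; turbulent; f ≈ 0.0152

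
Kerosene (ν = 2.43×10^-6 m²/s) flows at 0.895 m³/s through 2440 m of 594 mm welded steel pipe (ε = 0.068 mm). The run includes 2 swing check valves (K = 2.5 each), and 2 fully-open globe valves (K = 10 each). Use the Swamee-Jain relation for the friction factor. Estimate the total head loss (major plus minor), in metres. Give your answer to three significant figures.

V = 4Q/(πD²) = 3.230 m/s; V²/2g = 0.5316 m
Re = 7.89×10^5, ε/D = 1.14×10^-4 → f = 0.01399 (Swamee-Jain)
Major: h_f = f(L/D)·V²/2g = 0.01399·4108·0.5316 = 30.55 m
Minor: ΣK = 25.0; h_m = ΣK·V²/2g = 13.29 m
Total H_L = 30.55 + 13.29 = 43.84 m

H_L ≈ 43.8 m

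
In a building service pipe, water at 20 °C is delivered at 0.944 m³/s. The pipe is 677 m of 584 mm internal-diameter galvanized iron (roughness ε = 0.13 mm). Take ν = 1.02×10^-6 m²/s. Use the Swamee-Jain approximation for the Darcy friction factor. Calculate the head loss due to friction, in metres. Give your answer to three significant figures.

h_f ≈ 10.7 m

V = 4Q/(πD²) = 4·0.944/(π·0.584²) = 3.524 m/s
Re = VD/ν = 3.524·0.584/1.02×10^-6 = 2.02×10^6 → turbulent
ε/D = 0.13/584 = 2.23×10^-4
Swamee-Jain: f = 0.01458
h_f = f(L/D)V²/(2g) = 0.01458·(677/0.584)·3.524²/(2·9.81) = 10.70 m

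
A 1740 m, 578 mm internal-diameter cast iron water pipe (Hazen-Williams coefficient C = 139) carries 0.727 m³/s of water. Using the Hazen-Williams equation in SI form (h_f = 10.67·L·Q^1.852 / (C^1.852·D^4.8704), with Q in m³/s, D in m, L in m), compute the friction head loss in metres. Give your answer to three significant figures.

h_f ≈ 16.0 m

h_f = 10.67·1740·0.727^1.852 / (139^1.852·0.578^4.8704) = 15.96 m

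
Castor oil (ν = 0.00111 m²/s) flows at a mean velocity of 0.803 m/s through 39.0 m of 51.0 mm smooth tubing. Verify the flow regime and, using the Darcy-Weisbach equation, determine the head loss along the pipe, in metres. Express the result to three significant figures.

Re = VD/ν = 0.803·0.05100/0.00111 = 36.9 → laminar (Re < 2300)
f = 64/Re = 1.735
h_f = f(L/D)V²/(2g) = 1.735·(39.0/0.05100)·0.803²/(2·9.81) = 43.60 m

h_f ≈ 43.6 m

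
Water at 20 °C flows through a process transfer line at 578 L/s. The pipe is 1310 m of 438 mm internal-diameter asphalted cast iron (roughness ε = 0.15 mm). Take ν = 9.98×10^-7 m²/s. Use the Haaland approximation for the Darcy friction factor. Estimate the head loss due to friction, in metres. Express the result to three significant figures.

V = 4Q/(πD²) = 4·0.578/(π·0.438²) = 3.836 m/s
Re = VD/ν = 3.836·0.438/9.98×10^-7 = 1.68×10^6 → turbulent
ε/D = 0.15/438 = 3.42×10^-4
Haaland: f = 0.01575
h_f = f(L/D)V²/(2g) = 0.01575·(1310/0.438)·3.836²/(2·9.81) = 35.33 m

h_f ≈ 35.3 m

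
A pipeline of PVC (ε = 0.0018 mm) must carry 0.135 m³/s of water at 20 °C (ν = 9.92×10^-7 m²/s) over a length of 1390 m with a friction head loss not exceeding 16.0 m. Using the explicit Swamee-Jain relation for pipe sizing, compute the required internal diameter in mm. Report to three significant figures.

D ≈ 282 mm

Swamee-Jain (Type III): D = 0.66·[ε^1.25·(LQ²/(gh_f))^4.75 + ν·Q^9.4·(L/(gh_f))^5.2]^0.04
LQ²/(gh_f) = 0.1614; L/(gh_f) = 8.856
Term 1 = ε^1.25·(…)^4.75 = 1.14×10^-11; Term 2 = ν·Q^9.4·(…)^5.2 = 5.59×10^-10
D = 0.66·(1.14×10^-11 + 5.59×10^-10)^0.04 = 0.2817 m = 282 mm
Check: V = 2.17 m/s, Re = 6.15×10^5, f = 0.01274, h_f = 15.0 m ≈ 16.0 m ✓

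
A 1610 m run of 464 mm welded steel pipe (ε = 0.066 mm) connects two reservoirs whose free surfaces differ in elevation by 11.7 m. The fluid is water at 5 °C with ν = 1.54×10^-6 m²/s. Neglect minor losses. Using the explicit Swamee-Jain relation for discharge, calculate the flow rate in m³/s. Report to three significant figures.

Q ≈ 0.361 m³/s

Swamee-Jain (Type II): Q = -0.965·√(gD⁵h_f/L)·ln[ε/(3.7D) + √(3.17ν²L/(gD³h_f))]
√(gD⁵h_f/L) = √(9.81·0.464⁵·11.7/1610) = 0.03916
ε/(3.7D) = 3.84×10^-5; √(3.17ν²L/(gD³h_f)) = 3.25×10^-5
Q = -0.965·0.03916·ln(7.093×10^-5) = 0.3610 m³/s
Check: V = 2.13 m/s, Re = 6.43×10^5, f = 0.01459, h_f = 11.8 m ≈ 11.7 m ✓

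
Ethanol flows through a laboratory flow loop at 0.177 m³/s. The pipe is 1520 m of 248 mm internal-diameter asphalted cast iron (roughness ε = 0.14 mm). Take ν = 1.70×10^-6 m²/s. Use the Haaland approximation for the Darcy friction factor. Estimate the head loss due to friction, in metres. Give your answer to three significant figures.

h_f ≈ 75.2 m

V = 4Q/(πD²) = 4·0.177/(π·0.248²) = 3.664 m/s
Re = VD/ν = 3.664·0.248/1.70×10^-6 = 5.35×10^5 → turbulent
ε/D = 0.14/248 = 5.65×10^-4
Haaland: f = 0.01793
h_f = f(L/D)V²/(2g) = 0.01793·(1520/0.248)·3.664²/(2·9.81) = 75.20 m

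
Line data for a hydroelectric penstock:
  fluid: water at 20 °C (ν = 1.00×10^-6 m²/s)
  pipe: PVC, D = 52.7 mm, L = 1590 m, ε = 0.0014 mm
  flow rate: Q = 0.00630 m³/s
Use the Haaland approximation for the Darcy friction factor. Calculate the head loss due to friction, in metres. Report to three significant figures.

V = 4Q/(πD²) = 4·0.00630/(π·0.0527²) = 2.888 m/s
Re = VD/ν = 2.888·0.0527/1.00×10^-6 = 1.52×10^5 → turbulent
ε/D = 0.0014/52.7 = 2.66×10^-5
Haaland: f = 0.01650
h_f = f(L/D)V²/(2g) = 0.01650·(1590/0.0527)·2.888²/(2·9.81) = 211.6 m

h_f ≈ 212 m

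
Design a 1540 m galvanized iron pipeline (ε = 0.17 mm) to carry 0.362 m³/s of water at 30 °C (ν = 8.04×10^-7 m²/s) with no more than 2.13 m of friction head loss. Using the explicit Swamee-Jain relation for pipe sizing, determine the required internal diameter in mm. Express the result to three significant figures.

Swamee-Jain (Type III): D = 0.66·[ε^1.25·(LQ²/(gh_f))^4.75 + ν·Q^9.4·(L/(gh_f))^5.2]^0.04
LQ²/(gh_f) = 9.658; L/(gh_f) = 73.70
Term 1 = ε^1.25·(…)^4.75 = 0.925; Term 2 = ν·Q^9.4·(…)^5.2 = 0.294
D = 0.66·(0.925 + 0.294)^0.04 = 0.6652 m = 665 mm
Check: V = 1.04 m/s, Re = 8.62×10^5, f = 0.01546, h_f = 1.98 m ≈ 2.13 m ✓

D ≈ 665 mm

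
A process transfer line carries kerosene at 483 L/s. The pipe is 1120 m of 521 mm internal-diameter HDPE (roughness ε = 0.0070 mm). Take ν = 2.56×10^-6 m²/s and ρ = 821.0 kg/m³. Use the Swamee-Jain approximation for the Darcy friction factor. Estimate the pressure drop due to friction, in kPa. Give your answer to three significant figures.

Δp ≈ 61.1 kPa

V = 4Q/(πD²) = 4·0.483/(π·0.521²) = 2.266 m/s
Re = VD/ν = 2.266·0.521/2.56×10^-6 = 4.61×10^5 → turbulent
ε/D = 0.0070/521 = 1.34×10^-5
Swamee-Jain: f = 0.01349
h_f = f(L/D)V²/(2g) = 0.01349·(1120/0.521)·2.266²/(2·9.81) = 7.585 m
Δp = ρg·h_f = 821.0·9.81·7.585 = 61.09 kPa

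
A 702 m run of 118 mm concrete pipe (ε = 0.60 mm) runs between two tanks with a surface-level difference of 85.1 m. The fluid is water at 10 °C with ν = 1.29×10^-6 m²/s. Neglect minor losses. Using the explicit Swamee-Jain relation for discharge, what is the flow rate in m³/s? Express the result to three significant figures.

Swamee-Jain (Type II): Q = -0.965·√(gD⁵h_f/L)·ln[ε/(3.7D) + √(3.17ν²L/(gD³h_f))]
√(gD⁵h_f/L) = √(9.81·0.118⁵·85.1/702) = 0.005216
ε/(3.7D) = 0.00137; √(3.17ν²L/(gD³h_f)) = 5.20×10^-5
Q = -0.965·0.005216·ln(0.001426) = 0.03298 m³/s
Check: V = 3.02 m/s, Re = 2.76×10^5, f = 0.03101, h_f = 85.5 m ≈ 85.1 m ✓

Q ≈ 0.0330 m³/s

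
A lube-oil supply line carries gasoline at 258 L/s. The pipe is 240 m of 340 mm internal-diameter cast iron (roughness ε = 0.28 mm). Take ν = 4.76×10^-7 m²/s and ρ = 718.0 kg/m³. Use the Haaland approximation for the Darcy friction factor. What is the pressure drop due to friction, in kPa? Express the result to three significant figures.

V = 4Q/(πD²) = 4·0.258/(π·0.340²) = 2.842 m/s
Re = VD/ν = 2.842·0.340/4.76×10^-7 = 2.03×10^6 → turbulent
ε/D = 0.28/340 = 8.24×10^-4
Haaland: f = 0.01893
h_f = f(L/D)V²/(2g) = 0.01893·(240/0.340)·2.842²/(2·9.81) = 5.500 m
Δp = ρg·h_f = 718.0·9.81·5.500 = 38.74 kPa

Δp ≈ 38.7 kPa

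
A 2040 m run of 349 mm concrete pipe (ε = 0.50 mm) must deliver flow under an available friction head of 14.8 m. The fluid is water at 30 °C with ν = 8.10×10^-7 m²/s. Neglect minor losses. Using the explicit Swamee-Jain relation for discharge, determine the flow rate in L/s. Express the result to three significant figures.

Q ≈ 144 L/s

Swamee-Jain (Type II): Q = -0.965·√(gD⁵h_f/L)·ln[ε/(3.7D) + √(3.17ν²L/(gD³h_f))]
√(gD⁵h_f/L) = √(9.81·0.349⁵·14.8/2040) = 0.01920
ε/(3.7D) = 3.87×10^-4; √(3.17ν²L/(gD³h_f)) = 2.62×10^-5
Q = -0.965·0.01920·ln(4.134×10^-4) = 0.1443 m³/s
Check: V = 1.51 m/s, Re = 6.50×10^5, f = 0.02194, h_f = 14.9 m ≈ 14.8 m ✓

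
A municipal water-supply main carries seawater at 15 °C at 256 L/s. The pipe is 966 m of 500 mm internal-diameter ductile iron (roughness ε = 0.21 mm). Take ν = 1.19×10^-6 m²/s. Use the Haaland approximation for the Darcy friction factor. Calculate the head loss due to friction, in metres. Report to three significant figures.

h_f ≈ 2.84 m

V = 4Q/(πD²) = 4·0.256/(π·0.500²) = 1.304 m/s
Re = VD/ν = 1.304·0.500/1.19×10^-6 = 5.48×10^5 → turbulent
ε/D = 0.21/500 = 4.20×10^-4
Haaland: f = 0.01697
h_f = f(L/D)V²/(2g) = 0.01697·(966/0.500)·1.304²/(2·9.81) = 2.841 m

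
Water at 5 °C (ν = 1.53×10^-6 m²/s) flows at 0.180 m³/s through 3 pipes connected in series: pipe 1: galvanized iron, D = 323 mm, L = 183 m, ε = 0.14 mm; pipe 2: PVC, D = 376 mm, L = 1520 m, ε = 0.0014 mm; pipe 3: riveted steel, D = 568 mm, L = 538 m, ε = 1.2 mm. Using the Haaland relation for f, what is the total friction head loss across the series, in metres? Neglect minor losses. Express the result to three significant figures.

Pipe 1: V = 2.197 m/s, Re = 4.64×10^5, ε/D = 4.33×10^-4, f = 0.01721, h_1 = f(L/D)V²/2g = 2.398 m
Pipe 2: V = 1.621 m/s, Re = 3.98×10^5, ε/D = 3.72×10^-6, f = 0.01365, h_2 = f(L/D)V²/2g = 7.388 m
Pipe 3: V = 0.7104 m/s, Re = 2.64×10^5, ε/D = 0.00211, f = 0.02439, h_3 = f(L/D)V²/2g = 0.5943 m
Series → Q common, losses add: H = Σh = 10.38 m

H ≈ 10.4 m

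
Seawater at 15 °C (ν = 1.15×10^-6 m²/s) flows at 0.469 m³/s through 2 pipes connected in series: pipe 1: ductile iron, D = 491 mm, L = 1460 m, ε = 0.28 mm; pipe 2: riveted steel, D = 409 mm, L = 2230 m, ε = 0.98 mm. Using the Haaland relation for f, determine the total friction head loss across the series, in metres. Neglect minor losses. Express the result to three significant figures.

H ≈ 104 m

Pipe 1: V = 2.477 m/s, Re = 1.06×10^6, ε/D = 5.70×10^-4, f = 0.01762, h_1 = f(L/D)V²/2g = 16.38 m
Pipe 2: V = 3.570 m/s, Re = 1.27×10^6, ε/D = 0.00240, f = 0.02475, h_2 = f(L/D)V²/2g = 87.64 m
Series → Q common, losses add: H = Σh = 104.0 m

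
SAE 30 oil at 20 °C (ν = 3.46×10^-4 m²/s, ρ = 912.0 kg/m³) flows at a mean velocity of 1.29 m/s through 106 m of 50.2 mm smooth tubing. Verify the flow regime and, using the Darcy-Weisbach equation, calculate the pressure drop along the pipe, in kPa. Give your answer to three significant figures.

Δp ≈ 548 kPa

Re = VD/ν = 1.29·0.05020/3.46×10^-4 = 187 → laminar (Re < 2300)
f = 64/Re = 0.3420
h_f = f(L/D)V²/(2g) = 0.3420·(106/0.05020)·1.29²/(2·9.81) = 61.24 m
Δp = ρg·h_f = 912.0·9.81·61.24 = 547.9 kPa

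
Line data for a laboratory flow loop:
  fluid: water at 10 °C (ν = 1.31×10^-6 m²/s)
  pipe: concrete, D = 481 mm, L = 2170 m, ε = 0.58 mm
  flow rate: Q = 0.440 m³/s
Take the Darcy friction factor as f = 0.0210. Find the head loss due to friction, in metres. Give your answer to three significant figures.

h_f ≈ 28.3 m

V = 4Q/(πD²) = 4·0.440/(π·0.481²) = 2.421 m/s
h_f = f(L/D)V²/(2g) = 0.02100·(2170/0.481)·2.421²/(2·9.81) = 28.31 m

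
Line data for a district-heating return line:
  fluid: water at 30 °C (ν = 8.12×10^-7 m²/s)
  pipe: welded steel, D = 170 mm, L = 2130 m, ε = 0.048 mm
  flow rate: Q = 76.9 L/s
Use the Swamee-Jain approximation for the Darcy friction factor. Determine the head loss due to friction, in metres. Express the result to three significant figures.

h_f ≈ 116 m

V = 4Q/(πD²) = 4·0.0769/(π·0.170²) = 3.388 m/s
Re = VD/ν = 3.388·0.170/8.12×10^-7 = 7.09×10^5 → turbulent
ε/D = 0.048/170 = 2.82×10^-4
Swamee-Jain: f = 0.01587
h_f = f(L/D)V²/(2g) = 0.01587·(2130/0.170)·3.388²/(2·9.81) = 116.3 m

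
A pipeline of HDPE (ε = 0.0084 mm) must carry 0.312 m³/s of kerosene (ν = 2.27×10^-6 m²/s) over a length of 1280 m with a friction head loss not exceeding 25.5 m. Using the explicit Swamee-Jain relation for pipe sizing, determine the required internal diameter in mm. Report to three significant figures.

Swamee-Jain (Type III): D = 0.66·[ε^1.25·(LQ²/(gh_f))^4.75 + ν·Q^9.4·(L/(gh_f))^5.2]^0.04
LQ²/(gh_f) = 0.4981; L/(gh_f) = 5.117
Term 1 = ε^1.25·(…)^4.75 = 1.65×10^-8; Term 2 = ν·Q^9.4·(…)^5.2 = 1.94×10^-7
D = 0.66·(1.65×10^-8 + 1.94×10^-7)^0.04 = 0.3568 m = 357 mm
Check: V = 3.12 m/s, Re = 4.90×10^5, f = 0.01350, h_f = 24.0 m ≈ 25.5 m ✓

D ≈ 357 mm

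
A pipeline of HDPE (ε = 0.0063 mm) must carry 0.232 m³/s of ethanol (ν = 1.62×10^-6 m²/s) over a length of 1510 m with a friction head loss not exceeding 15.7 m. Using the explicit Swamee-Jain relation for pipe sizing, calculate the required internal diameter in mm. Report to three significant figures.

D ≈ 360 mm

Swamee-Jain (Type III): D = 0.66·[ε^1.25·(LQ²/(gh_f))^4.75 + ν·Q^9.4·(L/(gh_f))^5.2]^0.04
LQ²/(gh_f) = 0.5277; L/(gh_f) = 9.804
Term 1 = ε^1.25·(…)^4.75 = 1.52×10^-8; Term 2 = ν·Q^9.4·(…)^5.2 = 2.51×10^-7
D = 0.66·(1.52×10^-8 + 2.51×10^-7)^0.04 = 0.3602 m = 360 mm
Check: V = 2.28 m/s, Re = 5.06×10^5, f = 0.01334, h_f = 14.8 m ≈ 15.7 m ✓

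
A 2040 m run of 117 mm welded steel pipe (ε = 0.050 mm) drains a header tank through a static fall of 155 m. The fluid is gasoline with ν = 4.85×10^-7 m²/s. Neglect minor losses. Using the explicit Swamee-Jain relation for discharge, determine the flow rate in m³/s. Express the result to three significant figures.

Swamee-Jain (Type II): Q = -0.965·√(gD⁵h_f/L)·ln[ε/(3.7D) + √(3.17ν²L/(gD³h_f))]
√(gD⁵h_f/L) = √(9.81·0.117⁵·155/2040) = 0.004042
ε/(3.7D) = 1.16×10^-4; √(3.17ν²L/(gD³h_f)) = 2.50×10^-5
Q = -0.965·0.004042·ln(1.405×10^-4) = 0.03460 m³/s
Check: V = 3.22 m/s, Re = 7.76×10^5, f = 0.01694, h_f = 156 m ≈ 155 m ✓

Q ≈ 0.0346 m³/s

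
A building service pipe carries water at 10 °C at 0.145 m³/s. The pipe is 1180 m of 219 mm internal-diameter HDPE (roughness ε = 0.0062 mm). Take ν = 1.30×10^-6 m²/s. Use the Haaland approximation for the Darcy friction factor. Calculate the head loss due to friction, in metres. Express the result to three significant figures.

V = 4Q/(πD²) = 4·0.145/(π·0.219²) = 3.849 m/s
Re = VD/ν = 3.849·0.219/1.30×10^-6 = 6.48×10^5 → turbulent
ε/D = 0.0062/219 = 2.83×10^-5
Haaland: f = 0.01288
h_f = f(L/D)V²/(2g) = 0.01288·(1180/0.219)·3.849²/(2·9.81) = 52.42 m

h_f ≈ 52.4 m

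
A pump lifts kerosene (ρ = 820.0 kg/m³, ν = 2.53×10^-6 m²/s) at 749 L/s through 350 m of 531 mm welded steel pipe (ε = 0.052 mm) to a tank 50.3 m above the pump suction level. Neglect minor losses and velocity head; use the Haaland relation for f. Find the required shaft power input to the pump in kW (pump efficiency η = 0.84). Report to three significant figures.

P_shaft ≈ 399 kW

V = 4Q/(πD²) = 3.382 m/s; Re = 7.10×10^5; ε/D = 9.79×10^-5; f = 0.01371
h_f = f(L/D)V²/2g = 5.270 m
Total head H = z + h_f = 50.3 + 5.270 = 55.57 m
P_hyd = ρgQH = 820.0·9.81·0.749·55.57 = 334.8 kW
P_shaft = P_hyd/η = 334.8/0.84 = 398.6 kW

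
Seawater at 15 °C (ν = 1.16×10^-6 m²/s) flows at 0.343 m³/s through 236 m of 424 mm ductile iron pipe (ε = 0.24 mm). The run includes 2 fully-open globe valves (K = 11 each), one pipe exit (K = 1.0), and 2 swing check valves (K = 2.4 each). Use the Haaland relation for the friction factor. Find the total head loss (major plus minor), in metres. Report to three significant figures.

H_L ≈ 11.3 m

V = 4Q/(πD²) = 2.429 m/s; V²/2g = 0.3008 m
Re = 8.88×10^5, ε/D = 5.66×10^-4 → f = 0.01766 (Haaland)
Major: h_f = f(L/D)·V²/2g = 0.01766·556.6·0.3008 = 2.956 m
Minor: ΣK = 27.8; h_m = ΣK·V²/2g = 8.362 m
Total H_L = 2.956 + 8.362 = 11.32 m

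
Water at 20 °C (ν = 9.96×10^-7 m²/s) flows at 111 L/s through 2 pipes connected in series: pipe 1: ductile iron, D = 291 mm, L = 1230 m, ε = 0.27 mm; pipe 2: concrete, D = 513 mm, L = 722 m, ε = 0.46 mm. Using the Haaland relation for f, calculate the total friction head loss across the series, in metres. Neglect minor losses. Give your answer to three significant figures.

Pipe 1: V = 1.669 m/s, Re = 4.88×10^5, ε/D = 9.28×10^-4, f = 0.01988, h_1 = f(L/D)V²/2g = 11.93 m
Pipe 2: V = 0.5370 m/s, Re = 2.77×10^5, ε/D = 8.97×10^-4, f = 0.02015, h_2 = f(L/D)V²/2g = 0.4168 m
Series → Q common, losses add: H = Σh = 12.35 m

H ≈ 12.3 m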